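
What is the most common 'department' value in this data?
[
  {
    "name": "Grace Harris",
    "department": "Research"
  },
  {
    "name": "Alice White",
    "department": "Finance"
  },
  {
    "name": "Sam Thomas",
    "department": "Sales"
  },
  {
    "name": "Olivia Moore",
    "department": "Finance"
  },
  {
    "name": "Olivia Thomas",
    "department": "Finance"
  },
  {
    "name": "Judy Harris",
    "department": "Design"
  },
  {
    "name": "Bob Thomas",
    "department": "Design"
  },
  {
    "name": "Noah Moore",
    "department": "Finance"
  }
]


Counting 'department' values across 8 records:

  Finance: 4 ####
  Design: 2 ##
  Research: 1 #
  Sales: 1 #

Most common: Finance (4 times)

Finance (4 times)


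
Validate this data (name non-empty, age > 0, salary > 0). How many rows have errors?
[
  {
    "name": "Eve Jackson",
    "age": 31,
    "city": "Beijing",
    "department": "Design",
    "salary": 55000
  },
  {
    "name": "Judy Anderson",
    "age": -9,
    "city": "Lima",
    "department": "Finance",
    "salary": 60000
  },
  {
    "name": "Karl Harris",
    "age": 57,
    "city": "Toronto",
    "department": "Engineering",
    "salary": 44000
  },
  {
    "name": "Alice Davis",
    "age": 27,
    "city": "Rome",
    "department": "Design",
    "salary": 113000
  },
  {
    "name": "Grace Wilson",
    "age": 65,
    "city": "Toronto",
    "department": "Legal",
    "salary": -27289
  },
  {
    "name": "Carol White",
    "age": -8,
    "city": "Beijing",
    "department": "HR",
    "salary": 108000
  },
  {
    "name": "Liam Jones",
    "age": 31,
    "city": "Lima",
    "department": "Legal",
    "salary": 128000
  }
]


Validating 7 records:
Rules: name non-empty, age > 0, salary > 0

  Row 1 (Eve Jackson): OK
  Row 2 (Judy Anderson): negative age: -9
  Row 3 (Karl Harris): OK
  Row 4 (Alice Davis): OK
  Row 5 (Grace Wilson): negative salary: -27289
  Row 6 (Carol White): negative age: -8
  Row 7 (Liam Jones): OK

Total errors: 3

3 errors


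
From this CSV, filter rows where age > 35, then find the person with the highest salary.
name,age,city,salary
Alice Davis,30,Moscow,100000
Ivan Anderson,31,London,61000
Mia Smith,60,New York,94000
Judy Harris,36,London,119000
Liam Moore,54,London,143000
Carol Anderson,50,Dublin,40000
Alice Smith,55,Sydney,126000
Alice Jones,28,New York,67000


Filter: age > 35
Sort by: salary (descending)

Filtered records (5):
  Liam Moore, age 54, salary $143000
  Alice Smith, age 55, salary $126000
  Judy Harris, age 36, salary $119000
  Mia Smith, age 60, salary $94000
  Carol Anderson, age 50, salary $40000

Highest salary: Liam Moore ($143000)

Liam Moore


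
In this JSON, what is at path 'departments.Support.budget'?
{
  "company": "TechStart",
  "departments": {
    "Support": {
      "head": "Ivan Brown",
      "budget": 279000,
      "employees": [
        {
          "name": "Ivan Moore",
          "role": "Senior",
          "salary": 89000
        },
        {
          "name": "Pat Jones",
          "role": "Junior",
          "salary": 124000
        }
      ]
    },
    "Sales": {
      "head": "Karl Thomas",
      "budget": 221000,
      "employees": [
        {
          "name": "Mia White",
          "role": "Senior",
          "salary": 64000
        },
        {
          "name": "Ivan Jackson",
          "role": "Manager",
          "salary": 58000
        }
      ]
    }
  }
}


Path: departments.Support.budget

Navigate:
  -> departments
  -> Support
  -> budget = 279000

279000


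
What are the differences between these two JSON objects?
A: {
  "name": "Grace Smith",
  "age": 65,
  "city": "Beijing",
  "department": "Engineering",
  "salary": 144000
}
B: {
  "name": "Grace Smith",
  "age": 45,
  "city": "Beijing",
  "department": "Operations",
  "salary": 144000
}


Comparing each field (in key order):
  name: same
  age: DIFFERENT
  city: same
  department: DIFFERENT
  salary: same
Differences:
  age: 65 -> 45
  department: Engineering -> Operations

2 field(s) changed

2 changes: age, department


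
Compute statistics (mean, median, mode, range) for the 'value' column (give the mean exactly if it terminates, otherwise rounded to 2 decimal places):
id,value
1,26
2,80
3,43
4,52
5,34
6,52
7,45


Data: [26, 80, 43, 52, 34, 52, 45]
Count: 7
Sum: 332
Mean: 332/7 ≈ 47.43 (rounded to 2 decimal places)
Sorted: [26, 34, 43, 45, 52, 52, 80]
Median: 45.0
Mode: 52 (2 times)
Range: 80 - 26 = 54
Min: 26, Max: 80

mean≈47.43, median=45.0, mode=52, range=54


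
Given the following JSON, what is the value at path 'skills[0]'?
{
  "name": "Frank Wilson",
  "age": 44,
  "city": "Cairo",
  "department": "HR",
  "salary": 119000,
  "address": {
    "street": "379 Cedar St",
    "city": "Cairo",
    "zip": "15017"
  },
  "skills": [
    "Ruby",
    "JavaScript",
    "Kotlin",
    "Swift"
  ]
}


Query: skills[0]
Path: skills -> first element
Value: Ruby

Ruby


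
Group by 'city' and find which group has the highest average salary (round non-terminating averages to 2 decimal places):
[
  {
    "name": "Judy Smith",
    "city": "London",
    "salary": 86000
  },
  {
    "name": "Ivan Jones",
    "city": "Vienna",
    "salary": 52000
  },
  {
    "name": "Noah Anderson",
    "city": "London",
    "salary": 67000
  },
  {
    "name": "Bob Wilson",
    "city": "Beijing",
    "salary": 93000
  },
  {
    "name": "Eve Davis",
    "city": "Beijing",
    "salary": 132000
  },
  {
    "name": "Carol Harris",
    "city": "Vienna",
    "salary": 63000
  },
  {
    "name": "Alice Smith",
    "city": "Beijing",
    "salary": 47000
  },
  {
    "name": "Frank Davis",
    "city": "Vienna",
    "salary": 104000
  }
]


Group by: city

Groups:
  Beijing: 3 people, avg salary = 272000/3 ≈ $90666.67
  London: 2 people, avg salary = 153000/2 = $76500
  Vienna: 3 people, avg salary = 219000/3 = $73000

Highest average salary: Beijing (≈$90666.67)

Beijing (≈$90666.67)


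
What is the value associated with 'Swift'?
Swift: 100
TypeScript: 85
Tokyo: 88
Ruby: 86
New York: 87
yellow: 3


Looking up key 'Swift'
Value: 100

100


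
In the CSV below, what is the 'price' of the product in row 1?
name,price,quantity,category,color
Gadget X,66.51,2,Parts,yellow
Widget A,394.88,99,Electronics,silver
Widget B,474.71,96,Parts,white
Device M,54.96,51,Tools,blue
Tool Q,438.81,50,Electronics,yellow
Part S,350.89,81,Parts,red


Query: Row 1 ('Gadget X'), column 'price'
Value: 66.51

66.51


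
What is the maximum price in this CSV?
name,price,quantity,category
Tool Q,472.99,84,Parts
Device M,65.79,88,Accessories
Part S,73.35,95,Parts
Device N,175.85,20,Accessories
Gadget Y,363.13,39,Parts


Computing maximum price:
Values: [472.99, 65.79, 73.35, 175.85, 363.13]
Max = 472.99

472.99


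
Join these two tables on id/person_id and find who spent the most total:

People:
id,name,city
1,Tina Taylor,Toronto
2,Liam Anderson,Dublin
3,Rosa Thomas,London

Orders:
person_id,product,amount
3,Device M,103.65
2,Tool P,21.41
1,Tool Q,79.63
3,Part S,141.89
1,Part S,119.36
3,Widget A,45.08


Join on: people.id = orders.person_id

Joined rows:
  Rosa Thomas (London) bought Device M for $103.65
  Liam Anderson (Dublin) bought Tool P for $21.41
  Tina Taylor (Toronto) bought Tool Q for $79.63
  Rosa Thomas (London) bought Part S for $141.89
  Tina Taylor (Toronto) bought Part S for $119.36
  Rosa Thomas (London) bought Widget A for $45.08

Total per person:
  Rosa Thomas: $290.62
  Tina Taylor: $198.99
  Liam Anderson: $21.41

Top spender: Rosa Thomas ($290.62)

Rosa Thomas ($290.62)


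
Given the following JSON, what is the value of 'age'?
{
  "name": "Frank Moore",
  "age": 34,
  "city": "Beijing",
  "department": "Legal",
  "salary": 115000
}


Looking up field 'age'
Value: 34

34


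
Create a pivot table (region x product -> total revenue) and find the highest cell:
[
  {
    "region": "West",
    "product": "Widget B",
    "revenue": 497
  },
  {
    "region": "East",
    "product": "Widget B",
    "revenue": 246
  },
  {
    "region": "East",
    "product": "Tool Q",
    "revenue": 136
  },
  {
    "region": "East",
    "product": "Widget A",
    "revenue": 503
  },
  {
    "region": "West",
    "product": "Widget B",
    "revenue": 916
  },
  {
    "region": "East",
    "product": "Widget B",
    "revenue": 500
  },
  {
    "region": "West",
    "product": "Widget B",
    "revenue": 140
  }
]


Pivot: region (rows) x product (columns) -> total revenue

     Tool Q        Widget A      Widget B    
East           136           503           746  
West             0             0          1553  

Highest: West / Widget B = $1553

West / Widget B = $1553


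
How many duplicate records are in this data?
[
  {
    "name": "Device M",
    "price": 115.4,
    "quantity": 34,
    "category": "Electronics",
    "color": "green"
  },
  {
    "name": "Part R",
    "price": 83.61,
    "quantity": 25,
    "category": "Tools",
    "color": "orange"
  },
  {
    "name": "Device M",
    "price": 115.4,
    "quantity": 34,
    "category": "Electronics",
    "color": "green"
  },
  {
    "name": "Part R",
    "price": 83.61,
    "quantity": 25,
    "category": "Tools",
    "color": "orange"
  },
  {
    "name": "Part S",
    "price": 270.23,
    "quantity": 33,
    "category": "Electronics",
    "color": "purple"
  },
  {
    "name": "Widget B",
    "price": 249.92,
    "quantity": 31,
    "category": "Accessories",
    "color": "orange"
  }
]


Checking 6 records for duplicates:

  Row 1: Device M ($115.4, qty 34)
  Row 2: Part R ($83.61, qty 25)
  Row 3: Device M ($115.4, qty 34) <-- DUPLICATE
  Row 4: Part R ($83.61, qty 25) <-- DUPLICATE
  Row 5: Part S ($270.23, qty 33)
  Row 6: Widget B ($249.92, qty 31)

Duplicates found: 2
Unique records: 4

2 duplicates, 4 unique


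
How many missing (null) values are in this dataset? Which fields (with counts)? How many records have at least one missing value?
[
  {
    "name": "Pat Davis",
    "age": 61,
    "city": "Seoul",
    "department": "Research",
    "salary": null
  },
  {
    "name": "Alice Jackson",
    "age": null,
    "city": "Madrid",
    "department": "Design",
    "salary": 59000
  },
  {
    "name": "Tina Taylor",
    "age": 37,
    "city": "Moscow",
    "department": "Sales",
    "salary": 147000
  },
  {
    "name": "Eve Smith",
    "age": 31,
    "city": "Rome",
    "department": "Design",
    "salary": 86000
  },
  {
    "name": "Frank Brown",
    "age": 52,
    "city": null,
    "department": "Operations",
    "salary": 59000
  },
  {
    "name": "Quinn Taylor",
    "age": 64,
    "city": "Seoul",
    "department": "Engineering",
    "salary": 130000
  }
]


Checking for missing (null) values in 6 records:

  Pat Davis: salary
  Alice Jackson: age
  Tina Taylor: complete
  Eve Smith: complete
  Frank Brown: city
  Quinn Taylor: complete

Per field:
  name: 0 missing
  age: 1 missing
  city: 1 missing
  department: 0 missing
  salary: 1 missing

Total missing values: 3
Records with any missing: 3

3 missing values (age: 1, city: 1, salary: 1); 3 incomplete records


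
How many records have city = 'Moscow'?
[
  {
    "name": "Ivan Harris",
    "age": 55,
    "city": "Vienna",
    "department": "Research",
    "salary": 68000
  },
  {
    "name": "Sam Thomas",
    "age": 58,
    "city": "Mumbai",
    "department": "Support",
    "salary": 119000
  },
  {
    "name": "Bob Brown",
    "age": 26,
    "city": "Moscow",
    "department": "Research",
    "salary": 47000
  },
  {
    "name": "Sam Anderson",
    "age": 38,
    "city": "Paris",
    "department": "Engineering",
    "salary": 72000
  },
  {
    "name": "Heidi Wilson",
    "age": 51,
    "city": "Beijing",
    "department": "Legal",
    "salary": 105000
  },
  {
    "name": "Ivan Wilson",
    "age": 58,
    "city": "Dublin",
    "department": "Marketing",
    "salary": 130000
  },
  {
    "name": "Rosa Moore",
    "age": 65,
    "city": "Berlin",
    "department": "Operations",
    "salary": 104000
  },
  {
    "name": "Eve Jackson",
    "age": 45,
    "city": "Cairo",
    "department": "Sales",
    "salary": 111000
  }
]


Data: 8 records
Condition: city = 'Moscow'

Checking each record:
  Ivan Harris: Vienna
  Sam Thomas: Mumbai
  Bob Brown: Moscow MATCH
  Sam Anderson: Paris
  Heidi Wilson: Beijing
  Ivan Wilson: Dublin
  Rosa Moore: Berlin
  Eve Jackson: Cairo

Count: 1

1


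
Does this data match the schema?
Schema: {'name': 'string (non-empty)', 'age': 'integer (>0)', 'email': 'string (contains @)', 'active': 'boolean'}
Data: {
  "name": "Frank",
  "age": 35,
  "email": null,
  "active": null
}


Validating each field against schema:
  name: OK (non-empty string)
  age: OK (positive integer)
  email: FAIL (null is not a string)
  active: FAIL (null is not a boolean)

Result: INVALID (2 errors: email, active)

INVALID (2 errors: email, active)


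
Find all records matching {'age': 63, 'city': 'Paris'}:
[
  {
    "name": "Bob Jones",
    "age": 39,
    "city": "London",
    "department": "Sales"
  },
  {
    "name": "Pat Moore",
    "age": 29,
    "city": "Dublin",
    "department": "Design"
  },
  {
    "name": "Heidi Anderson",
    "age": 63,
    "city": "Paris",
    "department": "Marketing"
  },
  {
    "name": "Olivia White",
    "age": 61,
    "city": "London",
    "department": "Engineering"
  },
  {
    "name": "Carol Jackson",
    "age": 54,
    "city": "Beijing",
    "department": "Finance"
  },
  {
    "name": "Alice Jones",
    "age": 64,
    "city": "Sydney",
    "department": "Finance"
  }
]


Search criteria: {'age': 63, 'city': 'Paris'}

Checking 6 records:
  Bob Jones: {age: 39, city: London}
  Pat Moore: {age: 29, city: Dublin}
  Heidi Anderson: {age: 63, city: Paris} <-- MATCH
  Olivia White: {age: 61, city: London}
  Carol Jackson: {age: 54, city: Beijing}
  Alice Jones: {age: 64, city: Sydney}

Matches: ["Heidi Anderson"]

["Heidi Anderson"]


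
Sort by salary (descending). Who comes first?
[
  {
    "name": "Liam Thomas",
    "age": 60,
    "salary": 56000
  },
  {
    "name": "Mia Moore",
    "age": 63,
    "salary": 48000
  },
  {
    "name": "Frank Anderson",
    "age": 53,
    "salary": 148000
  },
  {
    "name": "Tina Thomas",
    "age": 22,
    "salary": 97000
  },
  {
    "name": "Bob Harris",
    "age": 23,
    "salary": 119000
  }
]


Sort by: salary (descending)

Sorted order:
  1. Frank Anderson (salary = 148000)
  2. Bob Harris (salary = 119000)
  3. Tina Thomas (salary = 97000)
  4. Liam Thomas (salary = 56000)
  5. Mia Moore (salary = 48000)

First: Frank Anderson

Frank Anderson


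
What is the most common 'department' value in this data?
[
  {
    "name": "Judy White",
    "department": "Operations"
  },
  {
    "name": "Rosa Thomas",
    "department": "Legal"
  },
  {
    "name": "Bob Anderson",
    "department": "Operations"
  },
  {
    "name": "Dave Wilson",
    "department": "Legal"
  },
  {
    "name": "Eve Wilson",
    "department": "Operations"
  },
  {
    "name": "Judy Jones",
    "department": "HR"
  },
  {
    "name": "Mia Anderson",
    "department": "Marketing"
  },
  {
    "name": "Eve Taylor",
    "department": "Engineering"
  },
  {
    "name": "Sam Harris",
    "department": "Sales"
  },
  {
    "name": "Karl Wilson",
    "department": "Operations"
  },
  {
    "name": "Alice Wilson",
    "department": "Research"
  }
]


Counting 'department' values across 11 records:

  Operations: 4 ####
  Legal: 2 ##
  HR: 1 #
  Marketing: 1 #
  Engineering: 1 #
  Sales: 1 #
  Research: 1 #

Most common: Operations (4 times)

Operations (4 times)


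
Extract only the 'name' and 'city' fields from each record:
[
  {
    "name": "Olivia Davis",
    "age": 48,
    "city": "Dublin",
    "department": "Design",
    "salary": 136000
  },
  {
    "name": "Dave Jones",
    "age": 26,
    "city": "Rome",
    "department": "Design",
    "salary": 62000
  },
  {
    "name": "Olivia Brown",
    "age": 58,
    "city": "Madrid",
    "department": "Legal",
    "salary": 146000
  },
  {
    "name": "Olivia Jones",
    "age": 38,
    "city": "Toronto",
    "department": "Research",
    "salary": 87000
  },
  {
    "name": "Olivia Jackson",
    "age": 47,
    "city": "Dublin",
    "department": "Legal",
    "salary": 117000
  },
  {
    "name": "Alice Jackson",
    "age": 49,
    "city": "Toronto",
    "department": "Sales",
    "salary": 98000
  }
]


Original: 6 records with fields: name, age, city, department, salary
Keep: ['name', 'city']
Drop: ['age', 'department', 'salary']
Result: 6 records, 2 fields each

[
  {
    "name": "Olivia Davis",
    "city": "Dublin"
  },
  {
    "name": "Dave Jones",
    "city": "Rome"
  },
  {
    "name": "Olivia Brown",
    "city": "Madrid"
  },
  {
    "name": "Olivia Jones",
    "city": "Toronto"
  },
  {
    "name": "Olivia Jackson",
    "city": "Dublin"
  },
  {
    "name": "Alice Jackson",
    "city": "Toronto"
  }
]


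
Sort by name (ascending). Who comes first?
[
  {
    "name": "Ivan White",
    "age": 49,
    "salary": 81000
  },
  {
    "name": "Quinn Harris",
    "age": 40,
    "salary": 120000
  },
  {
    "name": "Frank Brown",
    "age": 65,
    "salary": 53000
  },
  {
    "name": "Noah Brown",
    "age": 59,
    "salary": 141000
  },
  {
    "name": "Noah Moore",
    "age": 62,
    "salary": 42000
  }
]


Sort by: name (ascending)

Sorted order:
  1. Frank Brown (name = Frank Brown)
  2. Ivan White (name = Ivan White)
  3. Noah Brown (name = Noah Brown)
  4. Noah Moore (name = Noah Moore)
  5. Quinn Harris (name = Quinn Harris)

First: Frank Brown

Frank Brown


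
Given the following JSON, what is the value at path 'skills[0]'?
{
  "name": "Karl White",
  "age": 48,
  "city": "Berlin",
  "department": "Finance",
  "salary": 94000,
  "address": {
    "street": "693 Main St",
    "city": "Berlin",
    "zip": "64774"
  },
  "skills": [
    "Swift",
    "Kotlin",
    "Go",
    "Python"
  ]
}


Query: skills[0]
Path: skills -> first element
Value: Swift

Swift


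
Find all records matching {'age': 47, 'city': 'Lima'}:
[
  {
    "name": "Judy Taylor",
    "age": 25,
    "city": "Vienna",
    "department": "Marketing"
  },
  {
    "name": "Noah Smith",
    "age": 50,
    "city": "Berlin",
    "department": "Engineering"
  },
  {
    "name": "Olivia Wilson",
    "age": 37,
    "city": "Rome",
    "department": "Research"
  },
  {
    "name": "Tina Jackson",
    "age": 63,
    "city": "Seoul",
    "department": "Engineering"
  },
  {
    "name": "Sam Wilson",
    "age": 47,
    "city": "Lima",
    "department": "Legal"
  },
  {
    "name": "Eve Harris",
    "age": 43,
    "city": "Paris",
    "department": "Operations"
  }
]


Search criteria: {'age': 47, 'city': 'Lima'}

Checking 6 records:
  Judy Taylor: {age: 25, city: Vienna}
  Noah Smith: {age: 50, city: Berlin}
  Olivia Wilson: {age: 37, city: Rome}
  Tina Jackson: {age: 63, city: Seoul}
  Sam Wilson: {age: 47, city: Lima} <-- MATCH
  Eve Harris: {age: 43, city: Paris}

Matches: ["Sam Wilson"]

["Sam Wilson"]


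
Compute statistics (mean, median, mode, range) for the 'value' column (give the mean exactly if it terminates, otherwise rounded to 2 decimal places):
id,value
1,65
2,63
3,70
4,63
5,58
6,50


Data: [65, 63, 70, 63, 58, 50]
Count: 6
Sum: 369
Mean: 369/6 = 61.5
Sorted: [50, 58, 63, 63, 65, 70]
Median: 63.0
Mode: 63 (2 times)
Range: 70 - 50 = 20
Min: 50, Max: 70

mean=61.5, median=63.0, mode=63, range=20


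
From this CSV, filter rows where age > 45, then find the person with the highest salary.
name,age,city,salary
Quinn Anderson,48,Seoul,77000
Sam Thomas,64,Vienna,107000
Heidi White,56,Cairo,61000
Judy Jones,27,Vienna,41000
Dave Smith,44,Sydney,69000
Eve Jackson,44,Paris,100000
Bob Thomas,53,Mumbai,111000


Filter: age > 45
Sort by: salary (descending)

Filtered records (4):
  Bob Thomas, age 53, salary $111000
  Sam Thomas, age 64, salary $107000
  Quinn Anderson, age 48, salary $77000
  Heidi White, age 56, salary $61000

Highest salary: Bob Thomas ($111000)

Bob Thomas


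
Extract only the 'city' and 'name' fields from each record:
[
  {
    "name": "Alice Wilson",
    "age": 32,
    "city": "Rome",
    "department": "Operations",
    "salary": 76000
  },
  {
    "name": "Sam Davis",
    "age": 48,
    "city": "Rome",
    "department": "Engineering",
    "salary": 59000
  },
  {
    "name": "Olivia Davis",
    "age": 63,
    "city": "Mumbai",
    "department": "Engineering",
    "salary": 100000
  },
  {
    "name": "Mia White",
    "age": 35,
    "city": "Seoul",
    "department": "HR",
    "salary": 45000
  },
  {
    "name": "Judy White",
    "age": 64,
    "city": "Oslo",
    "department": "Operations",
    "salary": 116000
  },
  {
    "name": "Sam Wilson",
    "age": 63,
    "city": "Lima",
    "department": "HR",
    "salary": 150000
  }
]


Original: 6 records with fields: name, age, city, department, salary
Keep: ['city', 'name']
Drop: ['age', 'department', 'salary']
Result: 6 records, 2 fields each

[
  {
    "city": "Rome",
    "name": "Alice Wilson"
  },
  {
    "city": "Rome",
    "name": "Sam Davis"
  },
  {
    "city": "Mumbai",
    "name": "Olivia Davis"
  },
  {
    "city": "Seoul",
    "name": "Mia White"
  },
  {
    "city": "Oslo",
    "name": "Judy White"
  },
  {
    "city": "Lima",
    "name": "Sam Wilson"
  }
]


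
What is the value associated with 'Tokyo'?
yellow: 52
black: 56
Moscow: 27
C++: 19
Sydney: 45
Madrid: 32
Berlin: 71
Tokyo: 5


Looking up key 'Tokyo'
Value: 5

5


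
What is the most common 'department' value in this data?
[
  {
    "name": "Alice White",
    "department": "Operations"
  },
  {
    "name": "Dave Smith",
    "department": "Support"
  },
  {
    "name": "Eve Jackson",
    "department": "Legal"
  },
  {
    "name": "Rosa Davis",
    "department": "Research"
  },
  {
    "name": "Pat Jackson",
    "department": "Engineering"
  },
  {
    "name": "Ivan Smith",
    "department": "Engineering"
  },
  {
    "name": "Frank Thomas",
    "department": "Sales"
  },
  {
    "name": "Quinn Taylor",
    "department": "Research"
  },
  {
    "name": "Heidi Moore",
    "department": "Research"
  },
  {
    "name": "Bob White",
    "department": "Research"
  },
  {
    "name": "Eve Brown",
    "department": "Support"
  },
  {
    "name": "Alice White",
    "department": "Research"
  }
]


Counting 'department' values across 12 records:

  Research: 5 #####
  Support: 2 ##
  Engineering: 2 ##
  Operations: 1 #
  Legal: 1 #
  Sales: 1 #

Most common: Research (5 times)

Research (5 times)


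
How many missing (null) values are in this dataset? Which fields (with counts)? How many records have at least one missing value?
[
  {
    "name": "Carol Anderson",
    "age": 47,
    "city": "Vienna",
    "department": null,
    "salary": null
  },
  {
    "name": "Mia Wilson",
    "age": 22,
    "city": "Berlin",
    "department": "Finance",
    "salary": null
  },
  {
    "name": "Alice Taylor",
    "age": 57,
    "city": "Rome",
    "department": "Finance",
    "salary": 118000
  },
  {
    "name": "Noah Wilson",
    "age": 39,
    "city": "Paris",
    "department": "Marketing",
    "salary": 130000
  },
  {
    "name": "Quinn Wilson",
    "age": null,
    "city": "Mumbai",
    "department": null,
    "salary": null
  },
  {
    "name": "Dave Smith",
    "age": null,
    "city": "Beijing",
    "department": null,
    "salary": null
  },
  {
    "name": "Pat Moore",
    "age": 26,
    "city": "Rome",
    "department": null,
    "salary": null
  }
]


Checking for missing (null) values in 7 records:

  Carol Anderson: department, salary
  Mia Wilson: salary
  Alice Taylor: complete
  Noah Wilson: complete
  Quinn Wilson: age, department, salary
  Dave Smith: age, department, salary
  Pat Moore: department, salary

Per field:
  name: 0 missing
  age: 2 missing
  city: 0 missing
  department: 4 missing
  salary: 5 missing

Total missing values: 11
Records with any missing: 5

11 missing values (age: 2, department: 4, salary: 5); 5 incomplete records


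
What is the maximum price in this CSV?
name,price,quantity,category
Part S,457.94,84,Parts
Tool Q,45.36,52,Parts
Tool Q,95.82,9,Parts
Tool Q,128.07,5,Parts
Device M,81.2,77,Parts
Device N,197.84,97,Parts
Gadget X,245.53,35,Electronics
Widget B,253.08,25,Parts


Computing maximum price:
Values: [457.94, 45.36, 95.82, 128.07, 81.2, 197.84, 245.53, 253.08]
Max = 457.94

457.94


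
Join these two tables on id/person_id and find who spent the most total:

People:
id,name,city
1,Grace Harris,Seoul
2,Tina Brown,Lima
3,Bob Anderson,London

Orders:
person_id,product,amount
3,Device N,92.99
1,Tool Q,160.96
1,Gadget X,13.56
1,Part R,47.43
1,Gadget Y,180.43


Join on: people.id = orders.person_id

Joined rows:
  Bob Anderson (London) bought Device N for $92.99
  Grace Harris (Seoul) bought Tool Q for $160.96
  Grace Harris (Seoul) bought Gadget X for $13.56
  Grace Harris (Seoul) bought Part R for $47.43
  Grace Harris (Seoul) bought Gadget Y for $180.43

Total per person:
  Grace Harris: $402.38
  Bob Anderson: $92.99

Top spender: Grace Harris ($402.38)

Grace Harris ($402.38)


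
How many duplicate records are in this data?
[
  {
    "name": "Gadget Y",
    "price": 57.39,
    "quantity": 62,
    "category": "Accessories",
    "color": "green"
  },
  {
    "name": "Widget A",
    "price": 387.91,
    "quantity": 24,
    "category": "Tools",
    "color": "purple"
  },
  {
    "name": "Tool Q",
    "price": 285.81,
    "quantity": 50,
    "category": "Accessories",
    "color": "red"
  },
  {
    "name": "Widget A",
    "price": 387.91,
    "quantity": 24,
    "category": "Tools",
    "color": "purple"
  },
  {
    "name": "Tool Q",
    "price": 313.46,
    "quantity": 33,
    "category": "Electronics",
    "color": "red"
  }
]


Checking 5 records for duplicates:

  Row 1: Gadget Y ($57.39, qty 62)
  Row 2: Widget A ($387.91, qty 24)
  Row 3: Tool Q ($285.81, qty 50)
  Row 4: Widget A ($387.91, qty 24) <-- DUPLICATE
  Row 5: Tool Q ($313.46, qty 33)

Duplicates found: 1
Unique records: 4

1 duplicates, 4 unique


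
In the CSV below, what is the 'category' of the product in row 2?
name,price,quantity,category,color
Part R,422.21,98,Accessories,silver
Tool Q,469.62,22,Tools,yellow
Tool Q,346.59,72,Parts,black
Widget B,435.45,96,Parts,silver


Query: Row 2 ('Tool Q'), column 'category'
Value: Tools

Tools


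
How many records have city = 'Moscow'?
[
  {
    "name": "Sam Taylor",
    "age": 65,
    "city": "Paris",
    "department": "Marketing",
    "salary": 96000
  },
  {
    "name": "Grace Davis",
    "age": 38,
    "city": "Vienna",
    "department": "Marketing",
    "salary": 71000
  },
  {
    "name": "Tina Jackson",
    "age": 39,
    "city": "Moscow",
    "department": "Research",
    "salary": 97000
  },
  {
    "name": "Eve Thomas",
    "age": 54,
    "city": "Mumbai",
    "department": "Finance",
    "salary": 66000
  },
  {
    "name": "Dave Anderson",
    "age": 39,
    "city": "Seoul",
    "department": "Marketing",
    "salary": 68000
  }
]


Data: 5 records
Condition: city = 'Moscow'

Checking each record:
  Sam Taylor: Paris
  Grace Davis: Vienna
  Tina Jackson: Moscow MATCH
  Eve Thomas: Mumbai
  Dave Anderson: Seoul

Count: 1

1


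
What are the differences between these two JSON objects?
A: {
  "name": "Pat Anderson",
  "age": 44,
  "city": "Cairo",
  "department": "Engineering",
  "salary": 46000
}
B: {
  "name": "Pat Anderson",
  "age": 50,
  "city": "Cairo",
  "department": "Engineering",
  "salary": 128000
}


Comparing each field (in key order):
  name: same
  age: DIFFERENT
  city: same
  department: same
  salary: DIFFERENT
Differences:
  age: 44 -> 50
  salary: 46000 -> 128000

2 field(s) changed

2 changes: age, salary


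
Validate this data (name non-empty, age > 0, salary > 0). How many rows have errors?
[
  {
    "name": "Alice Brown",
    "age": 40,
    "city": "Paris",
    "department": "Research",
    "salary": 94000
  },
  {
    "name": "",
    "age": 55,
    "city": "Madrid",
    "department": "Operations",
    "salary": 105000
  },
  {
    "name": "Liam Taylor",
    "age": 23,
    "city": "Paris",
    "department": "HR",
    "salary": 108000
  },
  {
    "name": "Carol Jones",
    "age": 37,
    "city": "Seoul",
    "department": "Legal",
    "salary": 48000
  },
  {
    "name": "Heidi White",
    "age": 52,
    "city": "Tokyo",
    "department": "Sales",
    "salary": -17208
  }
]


Validating 5 records:
Rules: name non-empty, age > 0, salary > 0

  Row 1 (Alice Brown): OK
  Row 2 (???): empty name
  Row 3 (Liam Taylor): OK
  Row 4 (Carol Jones): OK
  Row 5 (Heidi White): negative salary: -17208

Total errors: 2

2 errors


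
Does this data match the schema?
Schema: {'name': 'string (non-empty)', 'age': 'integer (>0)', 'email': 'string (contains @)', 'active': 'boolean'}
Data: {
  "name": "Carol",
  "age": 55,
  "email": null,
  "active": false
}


Validating each field against schema:
  name: OK (non-empty string)
  age: OK (positive integer)
  email: FAIL (null is not a string)
  active: OK (boolean)

Result: INVALID (1 error: email)

INVALID (1 error: email)


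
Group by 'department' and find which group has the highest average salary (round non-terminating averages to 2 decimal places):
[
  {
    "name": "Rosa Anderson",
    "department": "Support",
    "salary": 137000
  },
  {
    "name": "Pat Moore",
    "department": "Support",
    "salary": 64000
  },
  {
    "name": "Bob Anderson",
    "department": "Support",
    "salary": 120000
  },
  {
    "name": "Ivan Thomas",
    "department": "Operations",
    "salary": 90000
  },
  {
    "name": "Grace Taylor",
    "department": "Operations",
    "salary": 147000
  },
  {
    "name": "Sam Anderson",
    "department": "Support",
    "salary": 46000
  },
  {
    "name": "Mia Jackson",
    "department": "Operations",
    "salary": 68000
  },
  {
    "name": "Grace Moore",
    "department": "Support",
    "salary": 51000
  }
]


Group by: department

Groups:
  Operations: 3 people, avg salary = 305000/3 ≈ $101666.67
  Support: 5 people, avg salary = 418000/5 = $83600

Highest average salary: Operations (≈$101666.67)

Operations (≈$101666.67)


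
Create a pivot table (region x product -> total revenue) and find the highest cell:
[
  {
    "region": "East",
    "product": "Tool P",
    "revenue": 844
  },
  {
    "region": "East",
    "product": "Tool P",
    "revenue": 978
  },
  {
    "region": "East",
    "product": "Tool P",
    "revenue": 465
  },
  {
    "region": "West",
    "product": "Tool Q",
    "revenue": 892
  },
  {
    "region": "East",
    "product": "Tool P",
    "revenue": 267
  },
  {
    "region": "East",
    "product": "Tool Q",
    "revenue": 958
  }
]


Pivot: region (rows) x product (columns) -> total revenue

     Tool P        Tool Q      
East          2554           958  
West             0           892  

Highest: East / Tool P = $2554

East / Tool P = $2554


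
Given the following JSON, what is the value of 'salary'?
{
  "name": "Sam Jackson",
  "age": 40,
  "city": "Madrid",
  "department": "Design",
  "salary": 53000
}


Looking up field 'salary'
Value: 53000

53000


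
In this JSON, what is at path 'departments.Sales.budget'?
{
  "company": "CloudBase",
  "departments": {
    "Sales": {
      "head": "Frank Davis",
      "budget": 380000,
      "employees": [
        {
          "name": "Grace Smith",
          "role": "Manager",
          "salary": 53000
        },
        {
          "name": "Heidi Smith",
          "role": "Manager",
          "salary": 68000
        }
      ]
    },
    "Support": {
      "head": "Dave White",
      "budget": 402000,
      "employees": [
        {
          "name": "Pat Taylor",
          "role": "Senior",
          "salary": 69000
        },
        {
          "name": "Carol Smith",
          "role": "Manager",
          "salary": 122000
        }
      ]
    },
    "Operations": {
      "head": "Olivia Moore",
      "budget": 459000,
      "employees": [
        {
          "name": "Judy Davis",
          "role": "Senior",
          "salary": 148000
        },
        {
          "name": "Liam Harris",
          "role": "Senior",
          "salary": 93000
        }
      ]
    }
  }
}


Path: departments.Sales.budget

Navigate:
  -> departments
  -> Sales
  -> budget = 380000

380000


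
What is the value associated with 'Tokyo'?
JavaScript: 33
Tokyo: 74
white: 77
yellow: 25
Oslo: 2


Looking up key 'Tokyo'
Value: 74

74


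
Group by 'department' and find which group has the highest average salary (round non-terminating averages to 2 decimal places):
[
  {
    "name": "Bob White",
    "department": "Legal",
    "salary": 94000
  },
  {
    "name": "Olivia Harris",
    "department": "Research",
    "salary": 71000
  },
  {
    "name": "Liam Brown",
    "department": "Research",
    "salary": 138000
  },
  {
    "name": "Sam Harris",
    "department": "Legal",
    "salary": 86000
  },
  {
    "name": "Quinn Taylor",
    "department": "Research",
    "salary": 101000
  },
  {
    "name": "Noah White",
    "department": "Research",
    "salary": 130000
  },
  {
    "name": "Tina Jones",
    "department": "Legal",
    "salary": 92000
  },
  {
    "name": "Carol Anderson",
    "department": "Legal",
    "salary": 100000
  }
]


Group by: department

Groups:
  Legal: 4 people, avg salary = 372000/4 = $93000
  Research: 4 people, avg salary = 440000/4 = $110000

Highest average salary: Research ($110000)

Research ($110000)


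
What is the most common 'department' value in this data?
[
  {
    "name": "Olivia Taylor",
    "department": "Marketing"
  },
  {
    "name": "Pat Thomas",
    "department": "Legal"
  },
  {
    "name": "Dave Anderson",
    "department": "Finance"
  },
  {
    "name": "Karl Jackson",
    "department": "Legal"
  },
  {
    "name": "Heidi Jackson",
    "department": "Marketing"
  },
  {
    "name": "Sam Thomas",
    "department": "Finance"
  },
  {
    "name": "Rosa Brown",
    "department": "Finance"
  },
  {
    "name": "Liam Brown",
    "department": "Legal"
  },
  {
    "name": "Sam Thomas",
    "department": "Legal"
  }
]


Counting 'department' values across 9 records:

  Legal: 4 ####
  Finance: 3 ###
  Marketing: 2 ##

Most common: Legal (4 times)

Legal (4 times)


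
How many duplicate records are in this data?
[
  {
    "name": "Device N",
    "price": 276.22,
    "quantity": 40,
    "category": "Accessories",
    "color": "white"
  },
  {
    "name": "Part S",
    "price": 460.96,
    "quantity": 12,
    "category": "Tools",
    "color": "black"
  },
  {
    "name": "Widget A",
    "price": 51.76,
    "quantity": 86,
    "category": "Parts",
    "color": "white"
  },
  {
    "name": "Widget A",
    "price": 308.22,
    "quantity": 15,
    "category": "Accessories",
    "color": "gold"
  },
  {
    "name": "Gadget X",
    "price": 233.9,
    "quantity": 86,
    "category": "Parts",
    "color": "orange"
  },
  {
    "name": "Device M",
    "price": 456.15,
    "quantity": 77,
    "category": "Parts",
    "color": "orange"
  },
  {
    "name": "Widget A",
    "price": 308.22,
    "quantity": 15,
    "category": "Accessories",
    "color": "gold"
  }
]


Checking 7 records for duplicates:

  Row 1: Device N ($276.22, qty 40)
  Row 2: Part S ($460.96, qty 12)
  Row 3: Widget A ($51.76, qty 86)
  Row 4: Widget A ($308.22, qty 15)
  Row 5: Gadget X ($233.9, qty 86)
  Row 6: Device M ($456.15, qty 77)
  Row 7: Widget A ($308.22, qty 15) <-- DUPLICATE

Duplicates found: 1
Unique records: 6

1 duplicates, 6 unique


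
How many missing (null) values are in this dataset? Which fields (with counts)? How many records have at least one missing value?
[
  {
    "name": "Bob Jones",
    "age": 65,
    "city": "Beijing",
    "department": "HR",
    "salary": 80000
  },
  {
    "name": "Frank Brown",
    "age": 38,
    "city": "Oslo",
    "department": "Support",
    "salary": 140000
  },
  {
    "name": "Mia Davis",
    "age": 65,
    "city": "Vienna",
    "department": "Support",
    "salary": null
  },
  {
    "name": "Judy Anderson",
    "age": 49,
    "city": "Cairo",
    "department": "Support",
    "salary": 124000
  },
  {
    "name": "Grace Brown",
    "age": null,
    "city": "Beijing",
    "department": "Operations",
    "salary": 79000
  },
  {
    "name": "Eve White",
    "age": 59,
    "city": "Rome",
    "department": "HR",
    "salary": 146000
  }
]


Checking for missing (null) values in 6 records:

  Bob Jones: complete
  Frank Brown: complete
  Mia Davis: salary
  Judy Anderson: complete
  Grace Brown: age
  Eve White: complete

Per field:
  name: 0 missing
  age: 1 missing
  city: 0 missing
  department: 0 missing
  salary: 1 missing

Total missing values: 2
Records with any missing: 2

2 missing values (age: 1, salary: 1); 2 incomplete records


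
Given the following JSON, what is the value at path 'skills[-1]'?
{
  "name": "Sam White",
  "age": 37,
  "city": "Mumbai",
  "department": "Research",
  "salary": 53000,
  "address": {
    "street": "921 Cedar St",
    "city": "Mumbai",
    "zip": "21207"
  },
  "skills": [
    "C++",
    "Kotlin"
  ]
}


Query: skills[-1]
Path: skills -> last element
Value: Kotlin

Kotlin


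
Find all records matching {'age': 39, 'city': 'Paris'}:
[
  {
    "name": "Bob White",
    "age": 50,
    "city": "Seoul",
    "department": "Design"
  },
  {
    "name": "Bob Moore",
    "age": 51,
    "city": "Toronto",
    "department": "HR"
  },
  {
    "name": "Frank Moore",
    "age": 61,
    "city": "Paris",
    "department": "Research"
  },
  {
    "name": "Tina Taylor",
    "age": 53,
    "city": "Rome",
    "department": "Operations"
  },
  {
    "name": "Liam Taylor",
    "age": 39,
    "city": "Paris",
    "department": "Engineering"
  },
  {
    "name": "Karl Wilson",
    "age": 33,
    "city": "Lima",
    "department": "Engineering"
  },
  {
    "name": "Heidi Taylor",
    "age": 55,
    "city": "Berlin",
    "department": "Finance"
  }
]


Search criteria: {'age': 39, 'city': 'Paris'}

Checking 7 records:
  Bob White: {age: 50, city: Seoul}
  Bob Moore: {age: 51, city: Toronto}
  Frank Moore: {age: 61, city: Paris}
  Tina Taylor: {age: 53, city: Rome}
  Liam Taylor: {age: 39, city: Paris} <-- MATCH
  Karl Wilson: {age: 33, city: Lima}
  Heidi Taylor: {age: 55, city: Berlin}

Matches: ["Liam Taylor"]

["Liam Taylor"]


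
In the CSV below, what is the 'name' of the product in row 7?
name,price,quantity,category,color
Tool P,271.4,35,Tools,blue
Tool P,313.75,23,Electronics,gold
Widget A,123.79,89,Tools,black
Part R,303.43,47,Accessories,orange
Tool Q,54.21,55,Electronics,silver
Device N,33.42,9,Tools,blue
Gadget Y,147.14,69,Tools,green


Query: Row 7 ('Gadget Y'), column 'name'
Value: Gadget Y

Gadget Y


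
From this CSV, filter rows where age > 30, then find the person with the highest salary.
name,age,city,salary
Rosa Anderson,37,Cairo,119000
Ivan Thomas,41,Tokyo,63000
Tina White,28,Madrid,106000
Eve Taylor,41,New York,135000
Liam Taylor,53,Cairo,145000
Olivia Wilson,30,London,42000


Filter: age > 30
Sort by: salary (descending)

Filtered records (4):
  Liam Taylor, age 53, salary $145000
  Eve Taylor, age 41, salary $135000
  Rosa Anderson, age 37, salary $119000
  Ivan Thomas, age 41, salary $63000

Highest salary: Liam Taylor ($145000)

Liam Taylor


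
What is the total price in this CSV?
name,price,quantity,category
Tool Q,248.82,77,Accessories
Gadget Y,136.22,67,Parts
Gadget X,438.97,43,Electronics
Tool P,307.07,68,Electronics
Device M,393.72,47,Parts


Computing total price:
Values: [248.82, 136.22, 438.97, 307.07, 393.72]
Sum = 1524.80

1524.80


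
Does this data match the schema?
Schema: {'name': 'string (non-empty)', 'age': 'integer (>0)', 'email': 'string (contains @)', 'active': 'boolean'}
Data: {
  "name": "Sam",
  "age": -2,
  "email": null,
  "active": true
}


Validating each field against schema:
  name: OK (non-empty string)
  age: FAIL (-2 is not > 0)
  email: FAIL (null is not a string)
  active: OK (boolean)

Result: INVALID (2 errors: age, email)

INVALID (2 errors: age, email)


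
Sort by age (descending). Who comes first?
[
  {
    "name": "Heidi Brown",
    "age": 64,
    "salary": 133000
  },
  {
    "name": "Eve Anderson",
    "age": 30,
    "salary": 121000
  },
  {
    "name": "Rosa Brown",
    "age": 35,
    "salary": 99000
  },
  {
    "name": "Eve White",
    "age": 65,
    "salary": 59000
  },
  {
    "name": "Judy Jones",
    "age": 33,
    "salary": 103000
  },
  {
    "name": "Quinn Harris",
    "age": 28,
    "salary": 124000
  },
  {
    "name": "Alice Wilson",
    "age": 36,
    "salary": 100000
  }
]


Sort by: age (descending)

Sorted order:
  1. Eve White (age = 65)
  2. Heidi Brown (age = 64)
  3. Alice Wilson (age = 36)
  4. Rosa Brown (age = 35)
  5. Judy Jones (age = 33)
  6. Eve Anderson (age = 30)
  7. Quinn Harris (age = 28)

First: Eve White

Eve White
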